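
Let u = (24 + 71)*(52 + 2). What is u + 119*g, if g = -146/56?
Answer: 19279/4 ≈ 4819.8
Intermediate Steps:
g = -73/28 (g = -146*1/56 = -73/28 ≈ -2.6071)
u = 5130 (u = 95*54 = 5130)
u + 119*g = 5130 + 119*(-73/28) = 5130 - 1241/4 = 19279/4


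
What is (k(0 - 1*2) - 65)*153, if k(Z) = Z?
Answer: -10251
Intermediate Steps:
(k(0 - 1*2) - 65)*153 = ((0 - 1*2) - 65)*153 = ((0 - 2) - 65)*153 = (-2 - 65)*153 = -67*153 = -10251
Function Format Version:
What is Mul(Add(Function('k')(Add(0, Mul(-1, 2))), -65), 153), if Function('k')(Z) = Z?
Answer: -10251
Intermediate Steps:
Mul(Add(Function('k')(Add(0, Mul(-1, 2))), -65), 153) = Mul(Add(Add(0, Mul(-1, 2)), -65), 153) = Mul(Add(Add(0, -2), -65), 153) = Mul(Add(-2, -65), 153) = Mul(-67, 153) = -10251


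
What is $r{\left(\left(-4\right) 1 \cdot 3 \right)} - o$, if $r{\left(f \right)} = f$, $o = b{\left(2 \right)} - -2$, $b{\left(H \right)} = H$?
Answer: $-16$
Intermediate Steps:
$o = 4$ ($o = 2 - -2 = 2 + 2 = 4$)
$r{\left(\left(-4\right) 1 \cdot 3 \right)} - o = \left(-4\right) 1 \cdot 3 - 4 = \left(-4\right) 3 - 4 = -12 - 4 = -16$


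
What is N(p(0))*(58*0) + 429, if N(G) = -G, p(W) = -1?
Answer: 429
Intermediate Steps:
N(p(0))*(58*0) + 429 = (-1*(-1))*(58*0) + 429 = 1*0 + 429 = 0 + 429 = 429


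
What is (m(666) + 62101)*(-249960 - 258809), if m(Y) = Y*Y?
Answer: -257262606233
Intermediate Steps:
m(Y) = Y²
(m(666) + 62101)*(-249960 - 258809) = (666² + 62101)*(-249960 - 258809) = (443556 + 62101)*(-508769) = 505657*(-508769) = -257262606233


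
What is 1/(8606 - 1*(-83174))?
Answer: 1/91780 ≈ 1.0896e-5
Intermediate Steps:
1/(8606 - 1*(-83174)) = 1/(8606 + 83174) = 1/91780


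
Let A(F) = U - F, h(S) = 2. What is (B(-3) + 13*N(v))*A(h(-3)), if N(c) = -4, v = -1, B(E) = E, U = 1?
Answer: 55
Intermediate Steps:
A(F) = 1 - F
(B(-3) + 13*N(v))*A(h(-3)) = (-3 + 13*(-4))*(1 - 1*2) = (-3 - 52)*(1 - 2) = -55*(-1) = 55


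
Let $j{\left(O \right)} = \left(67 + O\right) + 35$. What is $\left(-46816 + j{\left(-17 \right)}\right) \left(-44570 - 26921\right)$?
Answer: $3340845921$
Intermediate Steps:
$j{\left(O \right)} = 102 + O$
$\left(-46816 + j{\left(-17 \right)}\right) \left(-44570 - 26921\right) = \left(-46816 + \left(102 - 17\right)\right) \left(-44570 - 26921\right) = \left(-46816 + 85\right) \left(-71491\right) = \left(-46731\right) \left(-71491\right) = 3340845921$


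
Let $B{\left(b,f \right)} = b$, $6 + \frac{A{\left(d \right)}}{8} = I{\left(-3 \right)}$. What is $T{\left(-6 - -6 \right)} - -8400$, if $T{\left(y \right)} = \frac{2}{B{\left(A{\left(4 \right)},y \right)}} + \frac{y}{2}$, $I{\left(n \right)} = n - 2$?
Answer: $\frac{369599}{44} \approx 8400.0$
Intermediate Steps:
$I{\left(n \right)} = -2 + n$
$A{\left(d \right)} = -88$ ($A{\left(d \right)} = -48 + 8 \left(-2 - 3\right) = -48 + 8 \left(-5\right) = -48 - 40 = -88$)
$T{\left(y \right)} = - \frac{1}{44} + \frac{y}{2}$ ($T{\left(y \right)} = \frac{2}{-88} + \frac{y}{2} = 2 \left(- \frac{1}{88}\right) + y \frac{1}{2} = - \frac{1}{44} + \frac{y}{2}$)
$T{\left(-6 - -6 \right)} - -8400 = \left(- \frac{1}{44} + \frac{-6 - -6}{2}\right) - -8400 = \left(- \frac{1}{44} + \frac{-6 + 6}{2}\right) + 8400 = \left(- \frac{1}{44} + \frac{1}{2} \cdot 0\right) + 8400 = \left(- \frac{1}{44} + 0\right) + 8400 = - \frac{1}{44} + 8400 = \frac{369599}{44}$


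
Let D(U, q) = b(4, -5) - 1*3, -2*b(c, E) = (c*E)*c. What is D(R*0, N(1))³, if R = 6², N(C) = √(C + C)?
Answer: 50653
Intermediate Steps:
N(C) = √2*√C (N(C) = √(2*C) = √2*√C)
R = 36
b(c, E) = -E*c²/2 (b(c, E) = -c*E*c/2 = -E*c*c/2 = -E*c²/2)
D(U, q) = 37 (D(U, q) = -½*(-5)*4² - 1*3 = -½*(-5)*16 - 3 = 40 - 3 = 37)
D(R*0, N(1))³ = 37³ = 50653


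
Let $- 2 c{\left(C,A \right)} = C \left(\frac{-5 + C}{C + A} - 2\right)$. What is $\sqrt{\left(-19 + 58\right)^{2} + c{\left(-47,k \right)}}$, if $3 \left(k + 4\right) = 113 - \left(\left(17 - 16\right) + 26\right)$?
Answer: $\frac{2 \sqrt{1715602}}{67} \approx 39.099$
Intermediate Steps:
$k = \frac{74}{3}$ ($k = -4 + \frac{113 - \left(\left(17 - 16\right) + 26\right)}{3} = -4 + \frac{113 - \left(1 + 26\right)}{3} = -4 + \frac{113 - 27}{3} = -4 + \frac{1}{3} \cdot 86 = -4 + \frac{86}{3} = \frac{74}{3} \approx 24.667$)
$c{\left(C,A \right)} = - \frac{C \left(-2 + \frac{-5 + C}{A + C}\right)}{2}$ ($c{\left(C,A \right)} = - \frac{C \left(\frac{-5 + C}{C + A} - 2\right)}{2} = - \frac{C \left(\frac{-5 + C}{A + C} - 2\right)}{2} = - \frac{C \left(-2 + \frac{-5 + C}{A + C}\right)}{2}$)
$\sqrt{\left(-19 + 58\right)^{2} + c{\left(-47,k \right)}} = \sqrt{\left(-19 + 58\right)^{2} + \frac{1}{2} \left(-47\right) \frac{1}{\frac{74}{3} - 47} \left(5 - 47 + 2 \cdot \frac{74}{3}\right)} = \sqrt{39^{2} + \frac{1}{2} \left(-47\right) \frac{1}{- \frac{67}{3}} \left(5 - 47 + \frac{148}{3}\right)} = \sqrt{1521 + \frac{1}{2} \left(-47\right) \left(- \frac{3}{67}\right) \frac{22}{3}} = \sqrt{1521 + \frac{517}{67}} = \sqrt{\frac{102424}{67}} = \frac{2 \sqrt{1715602}}{67}$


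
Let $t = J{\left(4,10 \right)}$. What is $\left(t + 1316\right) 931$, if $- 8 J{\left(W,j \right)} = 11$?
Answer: $\frac{9791327}{8} \approx 1.2239 \cdot 10^{6}$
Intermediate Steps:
$J{\left(W,j \right)} = - \frac{11}{8}$ ($J{\left(W,j \right)} = \left(- \frac{1}{8}\right) 11 = - \frac{11}{8}$)
$t = - \frac{11}{8} \approx -1.375$
$\left(t + 1316\right) 931 = \left(- \frac{11}{8} + 1316\right) 931 = \frac{10517}{8} \cdot 931 = \frac{9791327}{8}$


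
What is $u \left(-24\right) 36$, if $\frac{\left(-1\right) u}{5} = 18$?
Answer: $77760$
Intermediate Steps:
$u = -90$ ($u = \left(-5\right) 18 = -90$)
$u \left(-24\right) 36 = \left(-90\right) \left(-24\right) 36 = 2160 \cdot 36 = 77760$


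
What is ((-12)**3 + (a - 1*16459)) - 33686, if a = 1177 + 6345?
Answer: -44351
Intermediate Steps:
a = 7522
((-12)**3 + (a - 1*16459)) - 33686 = ((-12)**3 + (7522 - 1*16459)) - 33686 = (-1728 + (7522 - 16459)) - 33686 = (-1728 - 8937) - 33686 = -10665 - 33686 = -44351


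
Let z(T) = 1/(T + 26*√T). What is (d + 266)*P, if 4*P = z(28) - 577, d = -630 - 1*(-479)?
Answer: -42998155/2592 + 1495*√7/18144 ≈ -16589.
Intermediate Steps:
d = -151 (d = -630 + 479 = -151)
P = -577/4 + 1/(4*(28 + 52*√7)) (P = (1/(28 + 26*√28) - 577)/4 = (1/(28 + 26*(2*√7)) - 577)/4 = (1/(28 + 52*√7) - 577)/4 = (-577 + 1/(28 + 52*√7))/4 = -577/4 + 1/(4*(28 + 52*√7)) ≈ -144.25)
(d + 266)*P = (-151 + 266)*(-373897/2592 + 13*√7/18144) = 115*(-373897/2592 + 13*√7/18144) = -42998155/2592 + 1495*√7/18144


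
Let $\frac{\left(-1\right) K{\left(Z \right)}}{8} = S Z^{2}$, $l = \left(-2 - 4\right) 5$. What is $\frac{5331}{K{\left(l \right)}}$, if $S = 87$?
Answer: $- \frac{1777}{208800} \approx -0.0085105$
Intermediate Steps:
$l = -30$ ($l = \left(-6\right) 5 = -30$)
$K{\left(Z \right)} = - 696 Z^{2}$ ($K{\left(Z \right)} = - 8 \cdot 87 Z^{2} = - 696 Z^{2}$)
$\frac{5331}{K{\left(l \right)}} = \frac{5331}{\left(-696\right) \left(-30\right)^{2}} = \frac{5331}{\left(-696\right) 900} = \frac{5331}{-626400} = 5331 \left(- \frac{1}{626400}\right) = - \frac{1777}{208800}$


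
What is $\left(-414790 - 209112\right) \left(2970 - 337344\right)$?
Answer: $208616607348$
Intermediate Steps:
$\left(-414790 - 209112\right) \left(2970 - 337344\right) = \left(-414790 - 209112\right) \left(-334374\right) = \left(-623902\right) \left(-334374\right) = 208616607348$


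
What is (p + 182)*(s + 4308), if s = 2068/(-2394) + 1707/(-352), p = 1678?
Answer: 280975119275/35112 ≈ 8.0023e+6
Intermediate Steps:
s = -2407247/421344 (s = 2068*(-1/2394) + 1707*(-1/352) = -1034/1197 - 1707/352 = -2407247/421344 ≈ -5.7133)
(p + 182)*(s + 4308) = (1678 + 182)*(-2407247/421344 + 4308) = 1860*(1812742705/421344) = 280975119275/35112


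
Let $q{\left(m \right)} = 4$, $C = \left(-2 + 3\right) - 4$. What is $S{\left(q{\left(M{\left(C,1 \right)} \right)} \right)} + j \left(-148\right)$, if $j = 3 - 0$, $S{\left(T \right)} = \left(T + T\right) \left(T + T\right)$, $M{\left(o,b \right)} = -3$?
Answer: $-380$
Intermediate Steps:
$C = -3$ ($C = 1 - 4 = -3$)
$S{\left(T \right)} = 4 T^{2}$ ($S{\left(T \right)} = 2 T 2 T = 4 T^{2}$)
$j = 3$ ($j = 3 + 0 = 3$)
$S{\left(q{\left(M{\left(C,1 \right)} \right)} \right)} + j \left(-148\right) = 4 \cdot 4^{2} + 3 \left(-148\right) = 4 \cdot 16 - 444 = 64 - 444 = -380$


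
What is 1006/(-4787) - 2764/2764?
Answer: -5793/4787 ≈ -1.2102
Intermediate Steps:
1006/(-4787) - 2764/2764 = 1006*(-1/4787) - 2764*1/2764 = -1006/4787 - 1 = -5793/4787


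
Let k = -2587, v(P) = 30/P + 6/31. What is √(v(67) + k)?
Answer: I*√11157367759/2077 ≈ 50.856*I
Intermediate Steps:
v(P) = 6/31 + 30/P (v(P) = 30/P + 6*(1/31) = 30/P + 6/31 = 6/31 + 30/P)
√(v(67) + k) = √((6/31 + 30/67) - 2587) = √(1332/2077 - 2587) = √(-5371867/2077) = I*√11157367759/2077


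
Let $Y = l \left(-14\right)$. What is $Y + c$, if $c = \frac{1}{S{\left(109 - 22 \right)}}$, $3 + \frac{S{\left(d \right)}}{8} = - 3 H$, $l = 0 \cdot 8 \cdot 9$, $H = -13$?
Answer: $\frac{1}{288} \approx 0.0034722$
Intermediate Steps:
$l = 0$ ($l = 0 \cdot 9 = 0$)
$S{\left(d \right)} = 288$ ($S{\left(d \right)} = -24 + 8 \left(\left(-3\right) \left(-13\right)\right) = -24 + 8 \cdot 39 = -24 + 312 = 288$)
$Y = 0$ ($Y = 0 \left(-14\right) = 0$)
$c = \frac{1}{288} \approx 0.0034722$
$Y + c = 0 + \frac{1}{288} = \frac{1}{288}$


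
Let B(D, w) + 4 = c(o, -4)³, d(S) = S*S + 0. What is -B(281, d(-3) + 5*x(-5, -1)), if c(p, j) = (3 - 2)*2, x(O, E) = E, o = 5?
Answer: -4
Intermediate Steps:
d(S) = S² (d(S) = S² + 0 = S²)
c(p, j) = 2 (c(p, j) = 1*2 = 2)
B(D, w) = 4 (B(D, w) = -4 + 2³ = -4 + 8 = 4)
-B(281, d(-3) + 5*x(-5, -1)) = -1*4 = -4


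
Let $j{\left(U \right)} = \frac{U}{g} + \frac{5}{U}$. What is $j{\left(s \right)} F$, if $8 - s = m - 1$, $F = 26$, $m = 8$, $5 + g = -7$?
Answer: $\frac{767}{6} \approx 127.83$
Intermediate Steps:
$g = -12$ ($g = -5 - 7 = -12$)
$s = 1$ ($s = 8 - \left(8 - 1\right) = 8 - 7 = 1$)
$j{\left(U \right)} = \frac{5}{U} - \frac{U}{12}$ ($j{\left(U \right)} = \frac{U}{-12} + \frac{5}{U} = U \left(- \frac{1}{12}\right) + \frac{5}{U} = - \frac{U}{12} + \frac{5}{U} = \frac{5}{U} - \frac{U}{12}$)
$j{\left(s \right)} F = \left(\frac{5}{1} - \frac{1}{12}\right) 26 = \left(5 \cdot 1 - \frac{1}{12}\right) 26 = \left(5 - \frac{1}{12}\right) 26 = \frac{59}{12} \cdot 26 = \frac{767}{6}$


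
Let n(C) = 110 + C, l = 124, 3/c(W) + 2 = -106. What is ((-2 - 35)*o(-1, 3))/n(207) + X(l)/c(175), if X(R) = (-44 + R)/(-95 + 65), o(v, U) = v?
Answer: 30469/317 ≈ 96.117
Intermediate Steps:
c(W) = -1/36 (c(W) = 3/(-2 - 106) = 3/(-108) = 3*(-1/108) = -1/36)
X(R) = 22/15 - R/30 (X(R) = (-44 + R)/(-30) = (-44 + R)*(-1/30) = 22/15 - R/30)
((-2 - 35)*o(-1, 3))/n(207) + X(l)/c(175) = ((-2 - 35)*(-1))/(110 + 207) + (22/15 - 1/30*124)/(-1/36) = -37*(-1)/317 + (22/15 - 62/15)*(-36) = 37*(1/317) - 8/3*(-36) = 37/317 + 96 = 30469/317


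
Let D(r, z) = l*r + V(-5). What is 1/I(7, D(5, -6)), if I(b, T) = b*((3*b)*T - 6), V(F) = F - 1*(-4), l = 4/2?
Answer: 1/1281 ≈ 0.00078064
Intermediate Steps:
l = 2 (l = 4*(1/2) = 2)
V(F) = 4 + F (V(F) = F + 4 = 4 + F)
D(r, z) = -1 + 2*r (D(r, z) = 2*r + (4 - 5) = 2*r - 1 = -1 + 2*r)
I(b, T) = b*(-6 + 3*T*b) (I(b, T) = b*(3*T*b - 6) = b*(-6 + 3*T*b))
1/I(7, D(5, -6)) = 1/(3*7*(-2 + (-1 + 2*5)*7)) = 1/(3*7*(-2 + (-1 + 10)*7)) = 1/(3*7*(-2 + 9*7)) = 1/(3*7*(-2 + 63)) = 1/(3*7*61) = 1/1281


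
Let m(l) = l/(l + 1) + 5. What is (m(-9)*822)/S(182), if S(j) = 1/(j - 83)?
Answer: 1993761/4 ≈ 4.9844e+5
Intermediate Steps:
m(l) = 5 + l/(1 + l) (m(l) = l/(1 + l) + 5 = 5 + l/(1 + l))
S(j) = 1/(-83 + j)
(m(-9)*822)/S(182) = (((5 + 6*(-9))/(1 - 9))*822)/(1/(-83 + 182)) = (((5 - 54)/(-8))*822)/(1/99) = (-⅛*(-49)*822)/(1/99) = ((49/8)*822)*99 = (20139/4)*99 = 1993761/4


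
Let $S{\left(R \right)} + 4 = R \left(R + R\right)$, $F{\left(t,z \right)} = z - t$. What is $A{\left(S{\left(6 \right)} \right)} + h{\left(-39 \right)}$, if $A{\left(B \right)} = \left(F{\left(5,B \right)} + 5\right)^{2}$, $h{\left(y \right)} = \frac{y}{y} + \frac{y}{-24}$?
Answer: $\frac{37013}{8} \approx 4626.6$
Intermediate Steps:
$h{\left(y \right)} = 1 - \frac{y}{24}$ ($h{\left(y \right)} = 1 + y \left(- \frac{1}{24}\right) = 1 - \frac{y}{24}$)
$S{\left(R \right)} = -4 + 2 R^{2}$ ($S{\left(R \right)} = -4 + R \left(R + R\right) = -4 + R 2 R = -4 + 2 R^{2}$)
$A{\left(B \right)} = B^{2}$ ($A{\left(B \right)} = \left(\left(B - 5\right) + 5\right)^{2} = \left(\left(-5 + B\right) + 5\right)^{2} = B^{2}$)
$A{\left(S{\left(6 \right)} \right)} + h{\left(-39 \right)} = \left(-4 + 2 \cdot 6^{2}\right)^{2} + \left(1 - - \frac{13}{8}\right) = \left(-4 + 2 \cdot 36\right)^{2} + \left(1 + \frac{13}{8}\right) = \left(-4 + 72\right)^{2} + \frac{21}{8} = 68^{2} + \frac{21}{8} = 4624 + \frac{21}{8} = \frac{37013}{8}$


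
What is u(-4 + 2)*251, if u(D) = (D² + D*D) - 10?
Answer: -502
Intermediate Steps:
u(D) = -10 + 2*D² (u(D) = (D² + D²) - 10 = 2*D² - 10 = -10 + 2*D²)
u(-4 + 2)*251 = (-10 + 2*(-4 + 2)²)*251 = (-10 + 2*(-2)²)*251 = (-10 + 2*4)*251 = (-10 + 8)*251 = -2*251 = -502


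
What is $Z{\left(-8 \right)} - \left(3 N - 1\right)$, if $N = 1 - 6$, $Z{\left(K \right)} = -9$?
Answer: $7$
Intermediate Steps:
$N = -5$ ($N = 1 - 6 = -5$)
$Z{\left(-8 \right)} - \left(3 N - 1\right) = -9 - \left(3 \left(-5\right) - 1\right) = -9 - \left(-15 - 1\right) = -9 - -16 = -9 + 16 = 7$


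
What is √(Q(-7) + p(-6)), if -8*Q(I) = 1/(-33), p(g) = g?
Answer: I*√104478/132 ≈ 2.4487*I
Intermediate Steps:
Q(I) = 1/264 (Q(I) = -⅛/(-33) = -⅛*(-1/33) = 1/264)
√(Q(-7) + p(-6)) = √(1/264 - 6) = √(-1583/264) = I*√104478/132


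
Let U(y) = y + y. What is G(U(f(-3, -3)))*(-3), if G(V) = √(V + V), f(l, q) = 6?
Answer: -6*√6 ≈ -14.697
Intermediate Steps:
U(y) = 2*y
G(V) = √2*√V (G(V) = √(2*V) = √2*√V)
G(U(f(-3, -3)))*(-3) = (√2*√(2*6))*(-3) = (√2*√12)*(-3) = (√2*(2*√3))*(-3) = (2*√6)*(-3) = -6*√6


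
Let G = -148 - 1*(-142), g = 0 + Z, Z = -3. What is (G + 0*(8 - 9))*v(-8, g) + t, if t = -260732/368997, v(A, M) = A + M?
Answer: 24093070/368997 ≈ 65.293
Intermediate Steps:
g = -3 (g = 0 - 3 = -3)
G = -6 (G = -148 + 142 = -6)
t = -260732/368997 (t = -260732*1/368997 = -260732/368997 ≈ -0.70660)
(G + 0*(8 - 9))*v(-8, g) + t = (-6 + 0*(8 - 9))*(-8 - 3) - 260732/368997 = (-6 + 0*(-1))*(-11) - 260732/368997 = (-6 + 0)*(-11) - 260732/368997 = -6*(-11) - 260732/368997 = 66 - 260732/368997 = 24093070/368997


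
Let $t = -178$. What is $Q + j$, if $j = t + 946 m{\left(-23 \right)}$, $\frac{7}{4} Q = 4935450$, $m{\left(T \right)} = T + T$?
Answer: $\frac{19435942}{7} \approx 2.7766 \cdot 10^{6}$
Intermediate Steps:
$m{\left(T \right)} = 2 T$
$Q = \frac{19741800}{7}$ ($Q = \frac{4}{7} \cdot 4935450 = \frac{19741800}{7} \approx 2.8203 \cdot 10^{6}$)
$j = -43694$ ($j = -178 + 946 \cdot 2 \left(-23\right) = -178 + 946 \left(-46\right) = -178 - 43516 = -43694$)
$Q + j = \frac{19741800}{7} - 43694 = \frac{19435942}{7}$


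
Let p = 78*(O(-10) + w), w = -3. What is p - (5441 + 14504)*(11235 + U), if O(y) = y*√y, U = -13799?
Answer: 51138746 - 780*I*√10 ≈ 5.1139e+7 - 2466.6*I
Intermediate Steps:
O(y) = y^(3/2)
p = -234 - 780*I*√10 (p = 78*((-10)^(3/2) - 3) = 78*(-10*I*√10 - 3) = 78*(-3 - 10*I*√10) = -234 - 780*I*√10 ≈ -234.0 - 2466.6*I)
p - (5441 + 14504)*(11235 + U) = (-234 - 780*I*√10) - (5441 + 14504)*(11235 - 13799) = (-234 - 780*I*√10) - 19945*(-2564) = (-234 - 780*I*√10) - 1*(-51138980) = (-234 - 780*I*√10) + 51138980 = 51138746 - 780*I*√10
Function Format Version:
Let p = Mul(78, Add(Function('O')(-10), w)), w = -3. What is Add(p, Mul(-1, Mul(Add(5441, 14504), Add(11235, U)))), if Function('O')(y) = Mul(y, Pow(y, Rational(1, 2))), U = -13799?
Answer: Add(51138746, Mul(-780, I, Pow(10, Rational(1, 2)))) ≈ Add(5.1139e+7, Mul(-2466.6, I))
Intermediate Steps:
Function('O')(y) = Pow(y, Rational(3, 2))
p = Add(-234, Mul(-780, I, Pow(10, Rational(1, 2)))) (p = Mul(78, Add(Pow(-10, Rational(3, 2)), -3)) = Mul(78, Add(Mul(-10, I, Pow(10, Rational(1, 2))), -3)) = Mul(78, Add(-3, Mul(-10, I, Pow(10, Rational(1, 2))))) = Add(-234, Mul(-780, I, Pow(10, Rational(1, 2)))) ≈ Add(-234.00, Mul(-2466.6, I)))
Add(p, Mul(-1, Mul(Add(5441, 14504), Add(11235, U)))) = Add(Add(-234, Mul(-780, I, Pow(10, Rational(1, 2)))), Mul(-1, Mul(Add(5441, 14504), Add(11235, -13799)))) = Add(Add(-234, Mul(-780, I, Pow(10, Rational(1, 2)))), Mul(-1, Mul(19945, -2564))) = Add(Add(-234, Mul(-780, I, Pow(10, Rational(1, 2)))), Mul(-1, -51138980)) = Add(Add(-234, Mul(-780, I, Pow(10, Rational(1, 2)))), 51138980) = Add(51138746, Mul(-780, I, Pow(10, Rational(1, 2))))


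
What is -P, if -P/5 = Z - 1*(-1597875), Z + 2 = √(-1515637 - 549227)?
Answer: 7989365 + 20*I*√129054 ≈ 7.9894e+6 + 7184.8*I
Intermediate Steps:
Z = -2 + 4*I*√129054 (Z = -2 + √(-1515637 - 549227) = -2 + √(-2064864) = -2 + 4*I*√129054 ≈ -2.0 + 1437.0*I)
P = -7989365 - 20*I*√129054 (P = -5*((-2 + 4*I*√129054) - 1*(-1597875)) = -5*((-2 + 4*I*√129054) + 1597875) = -5*(1597873 + 4*I*√129054) = -7989365 - 20*I*√129054 ≈ -7.9894e+6 - 7184.8*I)
-P = -(-7989365 - 20*I*√129054) = 7989365 + 20*I*√129054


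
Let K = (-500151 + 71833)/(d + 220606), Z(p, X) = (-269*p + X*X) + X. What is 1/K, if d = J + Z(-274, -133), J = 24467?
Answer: -336335/428318 ≈ -0.78525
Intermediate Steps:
Z(p, X) = X + X² - 269*p (Z(p, X) = (-269*p + X²) + X = (X² - 269*p) + X = X + X² - 269*p)
d = 115729 (d = 24467 + (-133 + (-133)² - 269*(-274)) = 24467 + (-133 + 17689 + 73706) = 24467 + 91262 = 115729)
K = -428318/336335 (K = (-500151 + 71833)/(115729 + 220606) = -428318/336335 ≈ -1.2735)
1/K = 1/(-428318/336335) = -336335/428318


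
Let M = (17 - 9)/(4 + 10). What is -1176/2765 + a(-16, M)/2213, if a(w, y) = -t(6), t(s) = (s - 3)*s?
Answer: -378894/874135 ≈ -0.43345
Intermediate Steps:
M = 4/7 (M = 8/14 = 8*(1/14) = 4/7 ≈ 0.57143)
t(s) = s*(-3 + s) (t(s) = (-3 + s)*s = s*(-3 + s))
a(w, y) = -18 (a(w, y) = -6*(-3 + 6) = -6*3 = -1*18 = -18)
-1176/2765 + a(-16, M)/2213 = -1176/2765 - 18/2213 = -1176*1/2765 - 18*1/2213 = -168/395 - 18/2213 = -378894/874135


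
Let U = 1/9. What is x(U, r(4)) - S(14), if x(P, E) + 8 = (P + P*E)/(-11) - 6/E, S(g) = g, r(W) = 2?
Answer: -826/33 ≈ -25.030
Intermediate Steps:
U = 1/9 ≈ 0.11111
x(P, E) = -8 - 6/E - P/11 - E*P/11 (x(P, E) = -8 + ((P + P*E)/(-11) - 6/E) = -8 + ((P + E*P)*(-1/11) - 6/E) = -8 + ((-P/11 - E*P/11) - 6/E) = -8 + (-6/E - P/11 - E*P/11) = -8 - 6/E - P/11 - E*P/11)
x(U, r(4)) - S(14) = (1/11)*(-66 - 1*2*(88 + 1/9 + 2*(1/9)))/2 - 1*14 = (1/11)*(1/2)*(-66 - 1*2*(88 + 1/9 + 2/9)) - 14 = (1/11)*(1/2)*(-66 - 1*2*265/3) - 14 = (1/11)*(1/2)*(-66 - 530/3) - 14 = (1/11)*(1/2)*(-728/3) - 14 = -364/33 - 14 = -826/33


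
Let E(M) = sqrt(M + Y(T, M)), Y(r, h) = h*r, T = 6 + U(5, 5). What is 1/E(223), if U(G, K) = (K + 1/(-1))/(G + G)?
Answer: sqrt(41255)/8251 ≈ 0.024617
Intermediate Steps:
U(G, K) = (-1 + K)/(2*G) (U(G, K) = (K - 1)/((2*G)) = (-1 + K)*(1/(2*G)) = (-1 + K)/(2*G))
T = 32/5 (T = 6 + (1/2)*(-1 + 5)/5 = 6 + (1/2)*(1/5)*4 = 6 + 2/5 = 32/5 ≈ 6.4000)
E(M) = sqrt(185)*sqrt(M)/5 (E(M) = sqrt(M + M*(32/5)) = sqrt(M + 32*M/5) = sqrt(37*M/5) = sqrt(185)*sqrt(M)/5)
1/E(223) = 1/(sqrt(185)*sqrt(223)/5) = 1/(sqrt(41255)/5) = sqrt(41255)/8251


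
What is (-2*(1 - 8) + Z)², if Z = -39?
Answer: 625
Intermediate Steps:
(-2*(1 - 8) + Z)² = (-2*(1 - 8) - 39)² = (-2*(-7) - 39)² = (14 - 39)² = (-25)² = 625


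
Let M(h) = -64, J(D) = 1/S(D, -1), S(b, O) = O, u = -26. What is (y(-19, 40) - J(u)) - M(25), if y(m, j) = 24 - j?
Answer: 49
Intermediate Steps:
J(D) = -1 (J(D) = 1/(-1) = -1)
(y(-19, 40) - J(u)) - M(25) = ((24 - 1*40) - 1*(-1)) - 1*(-64) = ((24 - 40) + 1) + 64 = (-16 + 1) + 64 = -15 + 64 = 49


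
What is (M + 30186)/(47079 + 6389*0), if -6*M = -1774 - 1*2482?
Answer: 92686/141237 ≈ 0.65624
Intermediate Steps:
M = 2128/3 (M = -(-1774 - 1*2482)/6 = -(-1774 - 2482)/6 = -1/6*(-4256) = 2128/3 ≈ 709.33)
(M + 30186)/(47079 + 6389*0) = (2128/3 + 30186)/(47079 + 6389*0) = 92686/(3*(47079 + 0)) = (92686/3)/47079 = (92686/3)*(1/47079) = 92686/141237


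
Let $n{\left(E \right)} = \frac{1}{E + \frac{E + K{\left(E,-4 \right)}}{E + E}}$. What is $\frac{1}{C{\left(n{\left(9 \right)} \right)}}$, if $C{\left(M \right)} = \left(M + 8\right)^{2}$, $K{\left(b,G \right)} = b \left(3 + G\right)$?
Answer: $\frac{81}{5329} \approx 0.0152$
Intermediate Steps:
$n{\left(E \right)} = \frac{1}{E}$ ($n{\left(E \right)} = \frac{1}{E + \frac{E + E \left(3 - 4\right)}{E + E}} = \frac{1}{E + \frac{E + E \left(-1\right)}{2 E}} = \frac{1}{E + \left(E - E\right) \frac{1}{2 E}} = \frac{1}{E + 0 \frac{1}{2 E}} = \frac{1}{E + 0} = \frac{1}{E}$)
$C{\left(M \right)} = \left(8 + M\right)^{2}$
$\frac{1}{C{\left(n{\left(9 \right)} \right)}} = \frac{1}{\left(8 + \frac{1}{9}\right)^{2}} = \frac{1}{\left(\frac{73}{9}\right)^{2}} = \frac{1}{\frac{5329}{81}} = \frac{81}{5329}$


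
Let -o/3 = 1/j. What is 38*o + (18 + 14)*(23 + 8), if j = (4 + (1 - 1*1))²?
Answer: 7879/8 ≈ 984.88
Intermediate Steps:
j = 16 (j = (4 + (1 - 1))² = (4 + 0)² = 4² = 16)
o = -3/16 ≈ -0.18750
38*o + (18 + 14)*(23 + 8) = 38*(-3/16) + (18 + 14)*(23 + 8) = -57/8 + 32*31 = -57/8 + 992 = 7879/8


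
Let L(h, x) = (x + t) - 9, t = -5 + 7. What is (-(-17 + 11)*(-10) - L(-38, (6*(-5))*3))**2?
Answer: 1369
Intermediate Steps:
t = 2
L(h, x) = -7 + x (L(h, x) = (x + 2) - 9 = (2 + x) - 9 = -7 + x)
(-(-17 + 11)*(-10) - L(-38, (6*(-5))*3))**2 = (-(-17 + 11)*(-10) - (-7 + (6*(-5))*3))**2 = (-(-6)*(-10) - (-7 - 30*3))**2 = (-1*60 - (-7 - 90))**2 = (-60 - 1*(-97))**2 = (-60 + 97)**2 = 37**2 = 1369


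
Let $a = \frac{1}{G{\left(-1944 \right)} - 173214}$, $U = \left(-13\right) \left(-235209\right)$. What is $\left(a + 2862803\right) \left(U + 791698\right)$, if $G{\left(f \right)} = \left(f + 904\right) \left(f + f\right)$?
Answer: $\frac{42651224211395934385}{3870306} \approx 1.102 \cdot 10^{13}$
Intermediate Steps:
$G{\left(f \right)} = 2 f \left(904 + f\right)$ ($G{\left(f \right)} = \left(904 + f\right) 2 f = 2 f \left(904 + f\right)$)
$U = 3057717$
$a = \frac{1}{3870306}$ ($a = \frac{1}{2 \left(-1944\right) \left(904 - 1944\right) - 173214} = \frac{1}{2 \left(-1944\right) \left(-1040\right) - 173214} = \frac{1}{4043520 - 173214} = \frac{1}{3870306} \approx 2.5838 \cdot 10^{-7}$)
$\left(a + 2862803\right) \left(U + 791698\right) = \left(\frac{1}{3870306} + 2862803\right) \left(3057717 + 791698\right) = \frac{11079923627719}{3870306} \cdot 3849415 = \frac{42651224211395934385}{3870306}$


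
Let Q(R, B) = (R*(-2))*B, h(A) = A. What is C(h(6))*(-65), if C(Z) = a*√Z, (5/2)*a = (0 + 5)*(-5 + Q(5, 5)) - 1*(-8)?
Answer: 6942*√6 ≈ 17004.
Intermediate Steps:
Q(R, B) = -2*B*R (Q(R, B) = (-2*R)*B = -2*B*R)
a = -534/5 (a = 2*((0 + 5)*(-5 - 2*5*5) - 1*(-8))/5 = 2*(5*(-5 - 50) + 8)/5 = 2*(5*(-55) + 8)/5 = 2*(-275 + 8)/5 = (⅖)*(-267) = -534/5 ≈ -106.80)
C(Z) = -534*√Z/5
C(h(6))*(-65) = -534*√6/5*(-65) = 6942*√6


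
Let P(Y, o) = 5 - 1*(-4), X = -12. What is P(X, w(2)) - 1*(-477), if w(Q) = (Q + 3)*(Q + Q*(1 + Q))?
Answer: 486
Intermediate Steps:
w(Q) = (3 + Q)*(Q + Q*(1 + Q))
P(Y, o) = 9 (P(Y, o) = 5 + 4 = 9)
P(X, w(2)) - 1*(-477) = 9 - 1*(-477) = 9 + 477 = 486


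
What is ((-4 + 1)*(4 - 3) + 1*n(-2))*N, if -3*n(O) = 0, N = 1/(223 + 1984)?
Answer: -3/2207 ≈ -0.0013593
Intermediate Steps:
N = 1/2207 ≈ 0.00045310
n(O) = 0 (n(O) = -⅓*0 = 0)
((-4 + 1)*(4 - 3) + 1*n(-2))*N = ((-4 + 1)*(4 - 3) + 1*0)*(1/2207) = (-3*1 + 0)*(1/2207) = (-3 + 0)*(1/2207) = -3*1/2207 = -3/2207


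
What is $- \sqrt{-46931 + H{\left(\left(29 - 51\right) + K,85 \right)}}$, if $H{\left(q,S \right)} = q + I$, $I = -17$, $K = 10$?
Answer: $- 4 i \sqrt{2935} \approx - 216.7 i$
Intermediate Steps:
$H{\left(q,S \right)} = -17 + q$ ($H{\left(q,S \right)} = q - 17 = -17 + q$)
$- \sqrt{-46931 + H{\left(\left(29 - 51\right) + K,85 \right)}} = - \sqrt{-46931 + \left(-17 + \left(\left(29 - 51\right) + 10\right)\right)} = - \sqrt{-46931 + \left(-17 + \left(-22 + 10\right)\right)} = - \sqrt{-46931 - 29} = - \sqrt{-46960} = - 4 i \sqrt{2935}$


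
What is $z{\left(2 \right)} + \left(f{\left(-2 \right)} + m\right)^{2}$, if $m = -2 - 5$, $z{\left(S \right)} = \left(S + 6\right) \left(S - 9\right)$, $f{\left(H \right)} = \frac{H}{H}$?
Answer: $-20$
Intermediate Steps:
$f{\left(H \right)} = 1$
$z{\left(S \right)} = \left(-9 + S\right) \left(6 + S\right)$ ($z{\left(S \right)} = \left(6 + S\right) \left(-9 + S\right) = \left(-9 + S\right) \left(6 + S\right)$)
$m = -7$ ($m = -2 - 5 = -7$)
$z{\left(2 \right)} + \left(f{\left(-2 \right)} + m\right)^{2} = \left(-54 + 2^{2} - 6\right) + \left(1 - 7\right)^{2} = \left(-54 + 4 - 6\right) + \left(-6\right)^{2} = -56 + 36 = -20$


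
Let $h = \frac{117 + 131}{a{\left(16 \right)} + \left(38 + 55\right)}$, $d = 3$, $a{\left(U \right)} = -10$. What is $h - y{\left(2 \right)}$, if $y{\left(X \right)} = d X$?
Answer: $- \frac{250}{83} \approx -3.012$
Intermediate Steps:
$h = \frac{248}{83}$ ($h = \frac{117 + 131}{-10 + \left(38 + 55\right)} = \frac{248}{-10 + 93} = \frac{248}{83} \approx 2.988$)
$y{\left(X \right)} = 3 X$
$h - y{\left(2 \right)} = \frac{248}{83} - 3 \cdot 2 = \frac{248}{83} - 6 = - \frac{250}{83}$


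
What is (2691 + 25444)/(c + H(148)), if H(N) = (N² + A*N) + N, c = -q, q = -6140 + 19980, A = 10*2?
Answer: 28135/11172 ≈ 2.5183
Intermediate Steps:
A = 20
q = 13840
c = -13840 (c = -1*13840 = -13840)
H(N) = N² + 21*N (H(N) = (N² + 20*N) + N = N² + 21*N)
(2691 + 25444)/(c + H(148)) = (2691 + 25444)/(-13840 + 148*(21 + 148)) = 28135/(-13840 + 148*169) = 28135/(-13840 + 25012) = 28135/11172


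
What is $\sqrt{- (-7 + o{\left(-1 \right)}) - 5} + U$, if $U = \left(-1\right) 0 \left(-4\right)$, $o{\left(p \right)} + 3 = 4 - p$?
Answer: $0$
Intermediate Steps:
$o{\left(p \right)} = 1 - p$ ($o{\left(p \right)} = -3 - \left(-4 + p\right) = 1 - p$)
$U = 0$ ($U = 0 \left(-4\right) = 0$)
$\sqrt{- (-7 + o{\left(-1 \right)}) - 5} + U = \sqrt{- (-7 + \left(1 - -1\right)) - 5} + 0 = \sqrt{- (-7 + \left(1 + 1\right)) - 5} + 0 = \sqrt{- (-7 + 2) - 5} + 0 = \sqrt{\left(-1\right) \left(-5\right) - 5} + 0 = \sqrt{5 - 5} + 0 = \sqrt{0} + 0 = 0 + 0 = 0$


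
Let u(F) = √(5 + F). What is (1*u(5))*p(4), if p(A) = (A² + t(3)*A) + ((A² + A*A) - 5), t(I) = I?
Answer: 55*√10 ≈ 173.93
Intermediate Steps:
p(A) = -5 + 3*A + 3*A² (p(A) = (A² + 3*A) + ((A² + A*A) - 5) = (A² + 3*A) + ((A² + A²) - 5) = (A² + 3*A) + (2*A² - 5) = (A² + 3*A) + (-5 + 2*A²) = -5 + 3*A + 3*A²)
(1*u(5))*p(4) = (1*√(5 + 5))*(-5 + 3*4 + 3*4²) = (1*√10)*(-5 + 12 + 3*16) = √10*(-5 + 12 + 48) = √10*55 = 55*√10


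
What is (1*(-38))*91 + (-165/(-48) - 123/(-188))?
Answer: -2597339/752 ≈ -3453.9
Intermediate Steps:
(1*(-38))*91 + (-165/(-48) - 123/(-188)) = -38*91 + (-165*(-1/48) - 123*(-1/188)) = -3458 + (55/16 + 123/188) = -3458 + 3077/752 = -2597339/752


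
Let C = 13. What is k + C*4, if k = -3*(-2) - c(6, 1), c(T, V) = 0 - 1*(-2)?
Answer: 56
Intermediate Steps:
c(T, V) = 2 (c(T, V) = 0 + 2 = 2)
k = 4 (k = -3*(-2) - 1*2 = 6 - 2 = 4)
k + C*4 = 4 + 13*4 = 4 + 52 = 56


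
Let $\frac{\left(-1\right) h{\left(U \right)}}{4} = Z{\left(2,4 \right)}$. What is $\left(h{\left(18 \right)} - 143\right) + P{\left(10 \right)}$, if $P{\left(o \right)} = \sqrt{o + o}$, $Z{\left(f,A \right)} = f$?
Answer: $-151 + 2 \sqrt{5} \approx -146.53$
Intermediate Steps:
$h{\left(U \right)} = -8$ ($h{\left(U \right)} = \left(-4\right) 2 = -8$)
$P{\left(o \right)} = \sqrt{2} \sqrt{o}$ ($P{\left(o \right)} = \sqrt{2 o} = \sqrt{2} \sqrt{o}$)
$\left(h{\left(18 \right)} - 143\right) + P{\left(10 \right)} = \left(-8 - 143\right) + \sqrt{2} \sqrt{10} = -151 + 2 \sqrt{5}$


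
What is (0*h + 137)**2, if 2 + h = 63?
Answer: 18769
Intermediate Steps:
h = 61 (h = -2 + 63 = 61)
(0*h + 137)**2 = (0*61 + 137)**2 = (0 + 137)**2 = 137**2 = 18769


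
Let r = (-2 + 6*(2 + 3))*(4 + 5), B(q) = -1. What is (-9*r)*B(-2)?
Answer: 2268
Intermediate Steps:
r = 252 (r = (-2 + 6*5)*9 = (-2 + 30)*9 = 28*9 = 252)
(-9*r)*B(-2) = -9*252*(-1) = -2268*(-1) = 2268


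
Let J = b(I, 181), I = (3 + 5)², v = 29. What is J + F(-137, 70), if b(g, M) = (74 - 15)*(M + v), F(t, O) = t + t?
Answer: 12116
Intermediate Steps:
I = 64 (I = 8² = 64)
F(t, O) = 2*t
b(g, M) = 1711 + 59*M (b(g, M) = (74 - 15)*(M + 29) = 59*(29 + M) = 1711 + 59*M)
J = 12390 (J = 1711 + 59*181 = 1711 + 10679 = 12390)
J + F(-137, 70) = 12390 + 2*(-137) = 12390 - 274 = 12116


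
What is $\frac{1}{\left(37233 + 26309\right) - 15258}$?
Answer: $\frac{1}{48284} \approx 2.0711 \cdot 10^{-5}$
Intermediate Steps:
$\frac{1}{\left(37233 + 26309\right) - 15258} = \frac{1}{63542 - 15258} = \frac{1}{48284}$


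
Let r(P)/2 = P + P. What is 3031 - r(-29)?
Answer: 3147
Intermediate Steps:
r(P) = 4*P (r(P) = 2*(P + P) = 2*(2*P) = 4*P)
3031 - r(-29) = 3031 - 4*(-29) = 3031 - 1*(-116) = 3031 + 116 = 3147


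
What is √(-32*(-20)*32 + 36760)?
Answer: 6*√1590 ≈ 239.25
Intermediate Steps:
√(-32*(-20)*32 + 36760) = √(640*32 + 36760) = √(20480 + 36760) = √57240 = 6*√1590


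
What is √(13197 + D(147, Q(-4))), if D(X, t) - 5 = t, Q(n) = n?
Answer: √13198 ≈ 114.88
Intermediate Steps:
D(X, t) = 5 + t
√(13197 + D(147, Q(-4))) = √(13197 + (5 - 4)) = √(13197 + 1) = √13198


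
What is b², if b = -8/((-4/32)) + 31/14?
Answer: 859329/196 ≈ 4384.3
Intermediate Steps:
b = 927/14 (b = -8/((-4*1/32)) + 31*(1/14) = -8/(-⅛) + 31/14 = -8*(-8) + 31/14 = 64 + 31/14 = 927/14 ≈ 66.214)
b² = (927/14)² = 859329/196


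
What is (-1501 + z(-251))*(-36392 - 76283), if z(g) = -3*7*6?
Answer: 183322225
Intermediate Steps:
z(g) = -126 (z(g) = -21*6 = -126)
(-1501 + z(-251))*(-36392 - 76283) = (-1501 - 126)*(-36392 - 76283) = -1627*(-112675) = 183322225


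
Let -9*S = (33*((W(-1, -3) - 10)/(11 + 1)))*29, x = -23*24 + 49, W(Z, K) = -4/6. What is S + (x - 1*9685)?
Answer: -272524/27 ≈ -10093.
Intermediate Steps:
W(Z, K) = -⅔ (W(Z, K) = -4*⅙ = -⅔)
x = -503 (x = -552 + 49 = -503)
S = 2552/27 (S = -33*((-⅔ - 10)/(11 + 1))*29/9 = -33*(-32/3/12)*29/9 = -33*(-32/3*1/12)*29/9 = -33*(-8/9)*29/9 = -(-88)*29/27 = -⅑*(-2552/3) = 2552/27 ≈ 94.519)
S + (x - 1*9685) = 2552/27 + (-503 - 1*9685) = 2552/27 + (-503 - 9685) = 2552/27 - 10188 = -272524/27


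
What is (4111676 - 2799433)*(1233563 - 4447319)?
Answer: -4217228814708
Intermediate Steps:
(4111676 - 2799433)*(1233563 - 4447319) = 1312243*(-3213756) = -4217228814708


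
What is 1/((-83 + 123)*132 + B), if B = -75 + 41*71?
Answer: 1/8116 ≈ 0.00012321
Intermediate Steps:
B = 2836 (B = -75 + 2911 = 2836)
1/((-83 + 123)*132 + B) = 1/((-83 + 123)*132 + 2836) = 1/(40*132 + 2836) = 1/(5280 + 2836) = 1/8116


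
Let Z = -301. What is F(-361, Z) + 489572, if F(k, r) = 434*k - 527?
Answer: 332371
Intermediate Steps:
F(k, r) = -527 + 434*k
F(-361, Z) + 489572 = (-527 + 434*(-361)) + 489572 = (-527 - 156674) + 489572 = -157201 + 489572 = 332371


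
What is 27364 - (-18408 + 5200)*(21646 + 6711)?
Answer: 374566620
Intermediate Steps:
27364 - (-18408 + 5200)*(21646 + 6711) = 27364 - (-13208)*28357 = 27364 - 1*(-374539256) = 27364 + 374539256 = 374566620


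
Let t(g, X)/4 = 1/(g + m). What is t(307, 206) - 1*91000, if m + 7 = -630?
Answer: -15015002/165 ≈ -91000.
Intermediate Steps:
m = -637 (m = -7 - 630 = -637)
t(g, X) = 4/(-637 + g) (t(g, X) = 4/(g - 637) = 4/(-637 + g))
t(307, 206) - 1*91000 = 4/(-637 + 307) - 1*91000 = 4/(-330) - 91000 = 4*(-1/330) - 91000 = -2/165 - 91000 = -15015002/165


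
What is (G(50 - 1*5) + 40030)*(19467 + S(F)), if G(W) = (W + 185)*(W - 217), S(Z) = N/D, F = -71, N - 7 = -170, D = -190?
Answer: 173847971/19 ≈ 9.1499e+6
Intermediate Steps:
N = -163 (N = 7 - 170 = -163)
S(Z) = 163/190 (S(Z) = -163/(-190) = -163*(-1/190) = 163/190)
G(W) = (-217 + W)*(185 + W) (G(W) = (185 + W)*(-217 + W) = (-217 + W)*(185 + W))
(G(50 - 1*5) + 40030)*(19467 + S(F)) = ((-40145 + (50 - 1*5)² - 32*(50 - 1*5)) + 40030)*(19467 + 163/190) = ((-40145 + (50 - 5)² - 32*(50 - 5)) + 40030)*(3698893/190) = ((-40145 + 45² - 32*45) + 40030)*(3698893/190) = ((-40145 + 2025 - 1440) + 40030)*(3698893/190) = (-39560 + 40030)*(3698893/190) = 470*(3698893/190) = 173847971/19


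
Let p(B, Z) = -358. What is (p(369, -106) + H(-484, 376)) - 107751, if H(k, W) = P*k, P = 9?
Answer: -112465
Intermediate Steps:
H(k, W) = 9*k
(p(369, -106) + H(-484, 376)) - 107751 = (-358 + 9*(-484)) - 107751 = (-358 - 4356) - 107751 = -4714 - 107751 = -112465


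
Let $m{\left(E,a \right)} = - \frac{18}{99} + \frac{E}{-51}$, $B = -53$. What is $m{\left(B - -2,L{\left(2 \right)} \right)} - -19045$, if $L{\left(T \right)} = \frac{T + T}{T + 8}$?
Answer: $\frac{209504}{11} \approx 19046.0$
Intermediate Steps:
$L{\left(T \right)} = \frac{2 T}{8 + T}$
$m{\left(E,a \right)} = - \frac{2}{11} - \frac{E}{51}$ ($m{\left(E,a \right)} = \left(-18\right) \frac{1}{99} + E \left(- \frac{1}{51}\right) = - \frac{2}{11} - \frac{E}{51}$)
$m{\left(B - -2,L{\left(2 \right)} \right)} - -19045 = \left(- \frac{2}{11} - \frac{-53 - -2}{51}\right) - -19045 = \left(- \frac{2}{11} - \frac{-53 + 2}{51}\right) + 19045 = \left(- \frac{2}{11} - -1\right) + 19045 = \left(- \frac{2}{11} + 1\right) + 19045 = \frac{9}{11} + 19045 = \frac{209504}{11}$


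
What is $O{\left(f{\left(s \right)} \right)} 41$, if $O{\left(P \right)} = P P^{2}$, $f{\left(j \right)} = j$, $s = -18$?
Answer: $-239112$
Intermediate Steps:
$O{\left(P \right)} = P^{3}$
$O{\left(f{\left(s \right)} \right)} 41 = \left(-18\right)^{3} \cdot 41 = \left(-5832\right) 41 = -239112$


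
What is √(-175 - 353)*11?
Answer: 44*I*√33 ≈ 252.76*I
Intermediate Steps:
√(-175 - 353)*11 = √(-528)*11 = (4*I*√33)*11 = 44*I*√33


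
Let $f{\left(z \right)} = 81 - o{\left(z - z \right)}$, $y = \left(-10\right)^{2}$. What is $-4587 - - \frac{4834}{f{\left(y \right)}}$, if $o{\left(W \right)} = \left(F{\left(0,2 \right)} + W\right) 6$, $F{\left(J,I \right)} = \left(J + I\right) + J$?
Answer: $- \frac{311669}{69} \approx -4516.9$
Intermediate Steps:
$F{\left(J,I \right)} = I + 2 J$ ($F{\left(J,I \right)} = \left(I + J\right) + J = I + 2 J$)
$o{\left(W \right)} = 12 + 6 W$ ($o{\left(W \right)} = \left(\left(2 + 2 \cdot 0\right) + W\right) 6 = \left(\left(2 + 0\right) + W\right) 6 = \left(2 + W\right) 6 = 12 + 6 W$)
$y = 100$
$f{\left(z \right)} = 69$ ($f{\left(z \right)} = 81 - \left(12 + 6 \left(z - z\right)\right) = 81 - \left(12 + 6 \cdot 0\right) = 81 - \left(12 + 0\right) = 81 - 12 = 69$)
$-4587 - - \frac{4834}{f{\left(y \right)}} = -4587 - - \frac{4834}{69} = -4587 + \frac{4834}{69} = - \frac{311669}{69}$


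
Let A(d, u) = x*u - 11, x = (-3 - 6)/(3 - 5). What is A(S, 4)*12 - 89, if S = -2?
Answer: -5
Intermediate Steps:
x = 9/2 (x = -9/(-2) = -9*(-½) = 9/2 ≈ 4.5000)
A(d, u) = -11 + 9*u/2 (A(d, u) = 9*u/2 - 11 = -11 + 9*u/2)
A(S, 4)*12 - 89 = (-11 + (9/2)*4)*12 - 89 = (-11 + 18)*12 - 89 = 7*12 - 89 = 84 - 89 = -5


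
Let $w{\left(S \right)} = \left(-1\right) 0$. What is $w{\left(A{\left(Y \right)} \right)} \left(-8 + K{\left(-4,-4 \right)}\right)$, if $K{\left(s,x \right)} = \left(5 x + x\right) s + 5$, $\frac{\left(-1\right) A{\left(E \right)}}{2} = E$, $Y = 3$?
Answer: $0$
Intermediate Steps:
$A{\left(E \right)} = - 2 E$
$w{\left(S \right)} = 0$
$K{\left(s,x \right)} = 5 + 6 s x$ ($K{\left(s,x \right)} = 6 x s + 5 = 6 s x + 5 = 5 + 6 s x$)
$w{\left(A{\left(Y \right)} \right)} \left(-8 + K{\left(-4,-4 \right)}\right) = 0 \left(-8 + \left(5 + 6 \left(-4\right) \left(-4\right)\right)\right) = 0 \left(-8 + \left(5 + 96\right)\right) = 0 \left(-8 + 101\right) = 0 \cdot 93 = 0$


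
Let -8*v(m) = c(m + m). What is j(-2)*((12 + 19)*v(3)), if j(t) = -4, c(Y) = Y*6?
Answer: 558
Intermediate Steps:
c(Y) = 6*Y
v(m) = -3*m/2 (v(m) = -3*(m + m)/4 = -3*2*m/4 = -3*m/2)
j(-2)*((12 + 19)*v(3)) = -4*(12 + 19)*(-3/2*3) = -124*(-9)/2 = -4*(-279/2) = 558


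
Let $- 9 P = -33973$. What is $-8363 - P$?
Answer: $- \frac{109240}{9} \approx -12138.0$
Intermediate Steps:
$P = \frac{33973}{9}$ ($P = \left(- \frac{1}{9}\right) \left(-33973\right) = \frac{33973}{9} \approx 3774.8$)
$-8363 - P = -8363 - \frac{33973}{9} = - \frac{109240}{9}$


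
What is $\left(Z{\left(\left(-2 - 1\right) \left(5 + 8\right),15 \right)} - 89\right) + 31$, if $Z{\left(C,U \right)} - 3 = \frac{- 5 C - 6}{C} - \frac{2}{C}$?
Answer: $- \frac{2332}{39} \approx -59.795$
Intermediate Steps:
$Z{\left(C,U \right)} = 3 - \frac{2}{C} + \frac{-6 - 5 C}{C}$ ($Z{\left(C,U \right)} = 3 + \left(\frac{- 5 C - 6}{C} - \frac{2}{C}\right) = 3 + \left(\frac{-6 - 5 C}{C} - \frac{2}{C}\right) = 3 + \left(- \frac{2}{C} + \frac{-6 - 5 C}{C}\right) = 3 - \frac{2}{C} + \frac{-6 - 5 C}{C}$)
$\left(Z{\left(\left(-2 - 1\right) \left(5 + 8\right),15 \right)} - 89\right) + 31 = \left(\left(-2 - \frac{8}{\left(-2 - 1\right) \left(5 + 8\right)}\right) - 89\right) + 31 = \left(\left(-2 - \frac{8}{\left(-3\right) 13}\right) - 89\right) + 31 = \left(\left(-2 - \frac{8}{-39}\right) - 89\right) + 31 = \left(\left(-2 - - \frac{8}{39}\right) - 89\right) + 31 = \left(\left(-2 + \frac{8}{39}\right) - 89\right) + 31 = \left(- \frac{70}{39} - 89\right) + 31 = - \frac{3541}{39} + 31 = - \frac{2332}{39}$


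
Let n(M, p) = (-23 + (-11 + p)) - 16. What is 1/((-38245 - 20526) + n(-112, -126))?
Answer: -1/58947 ≈ -1.6964e-5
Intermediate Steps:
n(M, p) = -50 + p (n(M, p) = (-34 + p) - 16 = -50 + p)
1/((-38245 - 20526) + n(-112, -126)) = 1/((-38245 - 20526) + (-50 - 126)) = 1/(-58771 - 176) = 1/(-58947) = -1/58947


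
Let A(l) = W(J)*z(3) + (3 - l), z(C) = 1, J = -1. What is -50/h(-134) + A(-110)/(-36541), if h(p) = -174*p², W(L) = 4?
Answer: -181860599/57083327052 ≈ -0.0031859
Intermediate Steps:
A(l) = 7 - l (A(l) = 4*1 + (3 - l) = 4 + (3 - l) = 7 - l)
-50/h(-134) + A(-110)/(-36541) = -50/((-174*(-134)²)) + (7 - 1*(-110))/(-36541) = -50/((-174*17956)) + (7 + 110)*(-1/36541) = -50/(-3124344) + 117*(-1/36541) = -50*(-1/3124344) - 117/36541 = 25/1562172 - 117/36541 = -181860599/57083327052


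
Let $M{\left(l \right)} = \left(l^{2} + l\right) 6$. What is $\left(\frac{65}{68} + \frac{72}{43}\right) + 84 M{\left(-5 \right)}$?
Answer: $\frac{29481611}{2924} \approx 10083.0$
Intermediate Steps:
$M{\left(l \right)} = 6 l + 6 l^{2}$ ($M{\left(l \right)} = \left(l + l^{2}\right) 6 = 6 l + 6 l^{2}$)
$\left(\frac{65}{68} + \frac{72}{43}\right) + 84 M{\left(-5 \right)} = \left(\frac{65}{68} + \frac{72}{43}\right) + 84 \cdot 6 \left(-5\right) \left(1 - 5\right) = \left(65 \cdot \frac{1}{68} + 72 \cdot \frac{1}{43}\right) + 84 \cdot 6 \left(-5\right) \left(-4\right) = \left(\frac{65}{68} + \frac{72}{43}\right) + 84 \cdot 120 = \frac{7691}{2924} + 10080 = \frac{29481611}{2924}$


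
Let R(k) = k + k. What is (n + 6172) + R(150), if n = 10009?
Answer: 16481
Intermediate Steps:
R(k) = 2*k
(n + 6172) + R(150) = (10009 + 6172) + 2*150 = 16181 + 300 = 16481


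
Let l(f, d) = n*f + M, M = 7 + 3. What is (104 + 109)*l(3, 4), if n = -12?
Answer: -5538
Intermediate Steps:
M = 10
l(f, d) = 10 - 12*f (l(f, d) = -12*f + 10 = 10 - 12*f)
(104 + 109)*l(3, 4) = (104 + 109)*(10 - 12*3) = 213*(10 - 36) = 213*(-26) = -5538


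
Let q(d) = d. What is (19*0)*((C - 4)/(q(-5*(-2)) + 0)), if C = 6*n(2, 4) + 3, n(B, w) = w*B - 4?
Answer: 0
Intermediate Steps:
n(B, w) = -4 + B*w (n(B, w) = B*w - 4 = -4 + B*w)
C = 27 (C = 6*(-4 + 2*4) + 3 = 6*(-4 + 8) + 3 = 6*4 + 3 = 24 + 3 = 27)
(19*0)*((C - 4)/(q(-5*(-2)) + 0)) = (19*0)*((27 - 4)/(-5*(-2) + 0)) = 0*(23/(10 + 0)) = 0*(23/10) = 0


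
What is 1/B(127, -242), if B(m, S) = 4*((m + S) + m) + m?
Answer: 1/175 ≈ 0.0057143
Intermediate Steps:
B(m, S) = 4*S + 9*m (B(m, S) = 4*((S + m) + m) + m = 4*(S + 2*m) + m = (4*S + 8*m) + m = 4*S + 9*m)
1/B(127, -242) = 1/(4*(-242) + 9*127) = 1/(-968 + 1143) = 1/175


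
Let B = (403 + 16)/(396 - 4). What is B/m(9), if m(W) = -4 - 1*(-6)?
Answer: 419/784 ≈ 0.53444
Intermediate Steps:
m(W) = 2 (m(W) = -4 + 6 = 2)
B = 419/392 ≈ 1.0689
B/m(9) = (419/392)/2 = (419/392)*(1/2) = 419/784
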